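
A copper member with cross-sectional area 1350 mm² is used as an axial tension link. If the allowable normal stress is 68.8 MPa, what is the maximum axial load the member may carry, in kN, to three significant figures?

P_max = σ_allow · A = 68.8 · 1350 = 92880 N = 92.88 kN.

92.9 kN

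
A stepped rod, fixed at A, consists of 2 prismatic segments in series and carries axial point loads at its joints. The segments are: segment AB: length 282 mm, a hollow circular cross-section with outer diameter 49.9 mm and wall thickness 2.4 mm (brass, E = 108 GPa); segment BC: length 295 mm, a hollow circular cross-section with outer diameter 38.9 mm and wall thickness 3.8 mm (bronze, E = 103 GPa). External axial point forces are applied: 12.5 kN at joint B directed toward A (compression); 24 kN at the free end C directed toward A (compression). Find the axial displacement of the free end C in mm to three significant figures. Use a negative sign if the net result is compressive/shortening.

-0.430 mm

Internal axial forces (sectioning from the free end, tension +): N_BC = -24 kN, N_AB = -36.5 kN.
A_AB = 358.1 mm².
A_BC = 419 mm².
δ_AB = -36500·282/(358.1·108000) = -0.2661 mm
δ_BC = -24000·295/(419·103000) = -0.164 mm
δ = Σδ_i = -0.4302 mm.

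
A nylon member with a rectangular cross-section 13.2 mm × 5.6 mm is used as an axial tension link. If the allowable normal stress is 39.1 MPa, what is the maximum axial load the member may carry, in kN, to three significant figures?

A = 73.92 mm².
P_max = σ_allow · A = 39.1 · 73.92 = 2890 N = 2.89 kN.

2.89 kN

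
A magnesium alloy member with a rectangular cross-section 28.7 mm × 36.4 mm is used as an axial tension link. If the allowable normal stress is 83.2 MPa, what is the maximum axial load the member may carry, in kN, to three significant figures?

A = 1045 mm².
P_max = σ_allow · A = 83.2 · 1045 = 86920 N = 86.92 kN.

86.9 kN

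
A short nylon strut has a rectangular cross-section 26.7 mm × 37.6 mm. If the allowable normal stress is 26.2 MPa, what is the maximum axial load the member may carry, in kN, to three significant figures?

A = 1004 mm².
P_max = σ_allow · A = 26.2 · 1004 = 26300 N = 26.3 kN.

26.3 kN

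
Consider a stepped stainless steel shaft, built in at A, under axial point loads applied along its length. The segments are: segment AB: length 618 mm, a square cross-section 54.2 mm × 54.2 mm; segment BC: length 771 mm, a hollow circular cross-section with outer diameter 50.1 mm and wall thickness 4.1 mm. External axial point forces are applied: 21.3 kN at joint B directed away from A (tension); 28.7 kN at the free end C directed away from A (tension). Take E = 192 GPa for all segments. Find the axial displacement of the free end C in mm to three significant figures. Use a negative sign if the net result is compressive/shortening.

0.249 mm

Internal axial forces (sectioning from the free end, tension +): N_BC = 28.7 kN, N_AB = 50 kN.
A_AB = 2938 mm².
A_BC = 592.5 mm².
δ_AB = 50000·618/(2938·192000) = 0.05478 mm
δ_BC = 28700·771/(592.5·192000) = 0.1945 mm
δ = Σδ_i = 0.2493 mm.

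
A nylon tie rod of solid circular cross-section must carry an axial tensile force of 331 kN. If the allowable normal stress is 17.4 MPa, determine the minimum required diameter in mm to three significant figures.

156 mm

Required area A ≥ P/σ_allow = 331000/17.4 = 19020 mm².
For a solid circular section, d ≥ √(4A/π) = 155.6 mm.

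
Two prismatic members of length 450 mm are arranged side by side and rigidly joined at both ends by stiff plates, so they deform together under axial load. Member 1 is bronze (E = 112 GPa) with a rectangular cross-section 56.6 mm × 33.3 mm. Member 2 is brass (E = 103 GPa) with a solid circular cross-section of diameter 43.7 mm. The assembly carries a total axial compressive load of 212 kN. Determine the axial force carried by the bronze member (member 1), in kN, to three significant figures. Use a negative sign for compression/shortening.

A_1 = 1885 mm².
A_2 = 1500 mm².
Equal strain + equilibrium ⇒ each member carries load in proportion to AE: A₁E₁ = 211100000 N, A₂E₂ = 154500000 N, ΣAE = 365600000 N.
F₁ = P·A₁E₁/ΣAE = -212000·211100000/365600000 = -122400 N.

-122 kN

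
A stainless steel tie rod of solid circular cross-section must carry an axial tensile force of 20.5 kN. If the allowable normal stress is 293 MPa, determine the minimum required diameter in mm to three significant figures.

9.44 mm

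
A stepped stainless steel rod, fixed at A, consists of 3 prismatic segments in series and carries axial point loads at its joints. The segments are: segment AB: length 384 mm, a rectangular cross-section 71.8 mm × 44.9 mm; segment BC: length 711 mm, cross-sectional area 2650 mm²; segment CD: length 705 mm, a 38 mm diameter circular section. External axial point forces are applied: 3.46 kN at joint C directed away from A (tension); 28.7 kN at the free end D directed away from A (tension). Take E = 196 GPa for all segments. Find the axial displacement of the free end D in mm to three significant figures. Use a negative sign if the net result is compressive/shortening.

0.155 mm

Internal axial forces (sectioning from the free end, tension +): N_CD = 28.7 kN, N_BC = 32.16 kN, N_AB = 32.16 kN.
A_AB = 3224 mm².
A_CD = 1134 mm².
δ_AB = 32160·384/(3224·196000) = 0.01954 mm
δ_BC = 32160·711/(2650·196000) = 0.04402 mm
δ_CD = 28700·705/(1134·196000) = 0.09102 mm
δ = Σδ_i = 0.1546 mm.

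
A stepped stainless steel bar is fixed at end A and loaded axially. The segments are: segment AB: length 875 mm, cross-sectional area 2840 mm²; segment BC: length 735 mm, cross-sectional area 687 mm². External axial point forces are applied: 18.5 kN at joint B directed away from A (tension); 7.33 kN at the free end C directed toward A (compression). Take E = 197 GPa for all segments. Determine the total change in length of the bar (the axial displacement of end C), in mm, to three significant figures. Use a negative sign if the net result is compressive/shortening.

-0.0223 mm

Internal axial forces (sectioning from the free end, tension +): N_BC = -7.33 kN, N_AB = 11.17 kN.
δ_AB = 11170·875/(2840·197000) = 0.01747 mm
δ_BC = -7330·735/(687·197000) = -0.03981 mm
δ = Σδ_i = -0.02234 mm.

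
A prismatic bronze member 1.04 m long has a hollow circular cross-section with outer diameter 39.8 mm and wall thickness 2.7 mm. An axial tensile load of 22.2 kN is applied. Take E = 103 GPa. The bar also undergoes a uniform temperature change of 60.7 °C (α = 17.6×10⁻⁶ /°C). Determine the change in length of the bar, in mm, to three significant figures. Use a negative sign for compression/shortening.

1.82 mm

A = 314.7 mm².
δ_mech = NL/(AE) = 22200·1040/(314.7·103000) = 0.7123 mm.
δ_thermal = αLΔT = 17.6e-6·1040·60.7 = 1.111 mm.
δ = δ_mech + δ_thermal = 1.823 mm.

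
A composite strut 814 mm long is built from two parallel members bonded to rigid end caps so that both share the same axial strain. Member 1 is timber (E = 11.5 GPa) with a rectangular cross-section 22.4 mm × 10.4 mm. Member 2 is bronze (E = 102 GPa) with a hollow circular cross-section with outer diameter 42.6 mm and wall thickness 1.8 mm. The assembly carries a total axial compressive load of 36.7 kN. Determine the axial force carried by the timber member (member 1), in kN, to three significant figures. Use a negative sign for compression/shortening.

-3.75 kN

A_1 = 233 mm².
A_2 = 230.7 mm².
Equal strain + equilibrium ⇒ each member carries load in proportion to AE: A₁E₁ = 2679000 N, A₂E₂ = 23530000 N, ΣAE = 26210000 N.
F₁ = P·A₁E₁/ΣAE = -36700·2679000/26210000 = -3751 N.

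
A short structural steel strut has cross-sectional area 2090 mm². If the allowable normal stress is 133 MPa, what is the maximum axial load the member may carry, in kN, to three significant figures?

278 kN

P_max = σ_allow · A = 133 · 2090 = 278000 N = 278 kN.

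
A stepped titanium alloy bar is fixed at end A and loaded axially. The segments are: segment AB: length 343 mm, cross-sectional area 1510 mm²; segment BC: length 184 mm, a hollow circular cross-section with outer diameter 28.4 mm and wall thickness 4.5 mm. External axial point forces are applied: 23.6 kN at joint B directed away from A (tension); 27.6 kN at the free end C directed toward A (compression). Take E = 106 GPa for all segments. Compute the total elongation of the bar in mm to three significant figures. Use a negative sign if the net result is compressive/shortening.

-0.150 mm

Internal axial forces (sectioning from the free end, tension +): N_BC = -27.6 kN, N_AB = -4 kN.
A_BC = 337.9 mm².
δ_AB = -4000·343/(1510·106000) = -0.008572 mm
δ_BC = -27600·184/(337.9·106000) = -0.1418 mm
δ = Σδ_i = -0.1504 mm.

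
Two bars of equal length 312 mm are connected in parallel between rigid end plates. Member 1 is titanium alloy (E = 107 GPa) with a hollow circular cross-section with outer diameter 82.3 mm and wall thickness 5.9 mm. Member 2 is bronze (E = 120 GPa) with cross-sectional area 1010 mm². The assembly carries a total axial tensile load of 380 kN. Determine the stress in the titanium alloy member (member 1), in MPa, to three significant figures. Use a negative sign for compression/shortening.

A_1 = 1416 mm².
Equal strain + equilibrium ⇒ each member carries load in proportion to AE: A₁E₁ = 151500000 N, A₂E₂ = 121200000 N, ΣAE = 272700000 N.
σ₁ = P·E₁/ΣAE = 380000·107000/272700000 = 149.1 MPa.

149 MPa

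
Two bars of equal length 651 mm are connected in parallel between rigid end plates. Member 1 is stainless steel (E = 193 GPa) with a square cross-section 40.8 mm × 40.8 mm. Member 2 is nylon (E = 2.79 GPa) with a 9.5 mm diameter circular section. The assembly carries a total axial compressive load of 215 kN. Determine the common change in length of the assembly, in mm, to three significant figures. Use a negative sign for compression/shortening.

A_1 = 1665 mm².
A_2 = 70.88 mm².
Equal strain + equilibrium ⇒ each member carries load in proportion to AE: A₁E₁ = 321300000 N, A₂E₂ = 197800 N, ΣAE = 321500000 N.
δ = PL/ΣAE = -215000·651/321500000 = -0.4354 mm.

-0.435 mm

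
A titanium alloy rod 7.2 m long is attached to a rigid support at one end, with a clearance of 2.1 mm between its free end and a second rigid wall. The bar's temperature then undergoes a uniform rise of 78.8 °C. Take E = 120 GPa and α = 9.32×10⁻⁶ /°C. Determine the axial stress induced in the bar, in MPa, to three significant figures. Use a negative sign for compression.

-53.1 MPa

Free thermal expansion αLΔT = 9.32e-6 · 7200 · 78.8 = 5.288 mm.
The walls engage after the gap closes; constrained expansion = 5.288 − 2.1 = 3.188 mm.
The walls impose strain ε = −(3.188)/7200 = -4.4275e-04; σ = Eε = 120000 · -4.4275e-04 = -53.13 MPa.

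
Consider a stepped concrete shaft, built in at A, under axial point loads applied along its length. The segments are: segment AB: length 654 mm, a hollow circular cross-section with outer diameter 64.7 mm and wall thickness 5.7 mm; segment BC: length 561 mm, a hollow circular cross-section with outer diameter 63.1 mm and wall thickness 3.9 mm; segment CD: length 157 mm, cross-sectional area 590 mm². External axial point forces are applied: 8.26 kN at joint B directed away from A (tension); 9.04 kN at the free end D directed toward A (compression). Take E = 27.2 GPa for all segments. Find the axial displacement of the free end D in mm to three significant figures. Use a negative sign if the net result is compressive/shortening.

Internal axial forces (sectioning from the free end, tension +): N_CD = -9.04 kN, N_BC = -9.04 kN, N_AB = -0.78 kN.
A_AB = 1057 mm².
A_BC = 725.3 mm².
δ_AB = -780·654/(1057·27200) = -0.01775 mm
δ_BC = -9040·561/(725.3·27200) = -0.2571 mm
δ_CD = -9040·157/(590·27200) = -0.08844 mm
δ = Σδ_i = -0.3632 mm.

-0.363 mm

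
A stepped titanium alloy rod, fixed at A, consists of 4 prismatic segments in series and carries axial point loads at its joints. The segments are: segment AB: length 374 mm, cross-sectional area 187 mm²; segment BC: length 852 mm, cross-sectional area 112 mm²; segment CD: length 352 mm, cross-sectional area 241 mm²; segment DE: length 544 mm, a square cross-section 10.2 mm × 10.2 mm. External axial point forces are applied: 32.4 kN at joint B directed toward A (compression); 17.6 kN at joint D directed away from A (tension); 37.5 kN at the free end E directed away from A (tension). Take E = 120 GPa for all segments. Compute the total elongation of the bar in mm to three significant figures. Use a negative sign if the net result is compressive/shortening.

Internal axial forces (sectioning from the free end, tension +): N_DE = 37.5 kN, N_CD = 55.1 kN, N_BC = 55.1 kN, N_AB = 22.7 kN.
A_DE = 104 mm².
δ_AB = 22700·374/(187·120000) = 0.3783 mm
δ_BC = 55100·852/(112·120000) = 3.493 mm
δ_CD = 55100·352/(241·120000) = 0.6707 mm
δ_DE = 37500·544/(104·120000) = 1.634 mm
δ = Σδ_i = 6.176 mm.

6.18 mm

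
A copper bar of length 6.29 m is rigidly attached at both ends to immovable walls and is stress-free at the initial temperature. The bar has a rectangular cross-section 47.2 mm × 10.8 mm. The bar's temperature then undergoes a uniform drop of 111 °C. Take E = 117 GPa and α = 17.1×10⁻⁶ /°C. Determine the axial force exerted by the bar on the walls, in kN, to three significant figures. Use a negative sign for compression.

Free thermal expansion αLΔT = 17.1e-6 · 6290 · -111 = -11.94 mm.
The walls impose strain ε = −(-11.94)/6290 = 1.8981e-03; σ = Eε = 117000 · 1.8981e-03 = 222.1 MPa.
Wall reaction R = σ·A = 222.1·509.8 = 113200 N = 113.2 kN.

113 kN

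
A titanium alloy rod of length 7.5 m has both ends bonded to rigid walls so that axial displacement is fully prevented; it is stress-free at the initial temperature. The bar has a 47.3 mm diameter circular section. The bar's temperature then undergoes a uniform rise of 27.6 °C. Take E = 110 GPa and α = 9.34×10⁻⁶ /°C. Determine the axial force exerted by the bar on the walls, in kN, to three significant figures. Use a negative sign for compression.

Free thermal expansion αLΔT = 9.34e-6 · 7500 · 27.6 = 1.933 mm.
The walls impose strain ε = −(1.933)/7500 = -2.5778e-04; σ = Eε = 110000 · -2.5778e-04 = -28.36 MPa.
Wall reaction R = σ·A = -28.36·1757 = -49830 N = -49.83 kN.

-49.8 kN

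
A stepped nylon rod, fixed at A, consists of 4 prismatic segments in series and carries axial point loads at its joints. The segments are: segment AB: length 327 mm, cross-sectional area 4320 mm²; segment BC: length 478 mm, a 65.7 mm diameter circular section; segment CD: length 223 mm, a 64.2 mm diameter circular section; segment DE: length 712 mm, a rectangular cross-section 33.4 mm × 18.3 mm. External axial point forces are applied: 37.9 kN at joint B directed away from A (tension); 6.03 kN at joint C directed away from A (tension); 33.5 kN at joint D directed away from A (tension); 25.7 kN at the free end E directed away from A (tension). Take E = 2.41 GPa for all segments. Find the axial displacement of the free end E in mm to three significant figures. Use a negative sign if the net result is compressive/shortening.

21.2 mm

Internal axial forces (sectioning from the free end, tension +): N_DE = 25.7 kN, N_CD = 59.2 kN, N_BC = 65.23 kN, N_AB = 103.1 kN.
A_BC = 3390 mm².
A_CD = 3237 mm².
A_DE = 611.2 mm².
δ_AB = 103100·327/(4320·2410) = 3.239 mm
δ_BC = 65230·478/(3390·2410) = 3.816 mm
δ_CD = 59200·223/(3237·2410) = 1.692 mm
δ_DE = 25700·712/(611.2·2410) = 12.42 mm
δ = Σδ_i = 21.17 mm.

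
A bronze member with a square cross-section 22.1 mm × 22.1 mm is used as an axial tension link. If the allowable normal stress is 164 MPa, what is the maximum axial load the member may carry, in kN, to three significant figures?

A = 488.4 mm².
P_max = σ_allow · A = 164 · 488.4 = 80100 N = 80.1 kN.

80.1 kN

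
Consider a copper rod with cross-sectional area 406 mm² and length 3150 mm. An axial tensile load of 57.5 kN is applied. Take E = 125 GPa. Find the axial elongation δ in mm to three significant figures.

δ_mech = NL/(AE) = 57500·3150/(406·125000) = 3.569 mm.

3.57 mm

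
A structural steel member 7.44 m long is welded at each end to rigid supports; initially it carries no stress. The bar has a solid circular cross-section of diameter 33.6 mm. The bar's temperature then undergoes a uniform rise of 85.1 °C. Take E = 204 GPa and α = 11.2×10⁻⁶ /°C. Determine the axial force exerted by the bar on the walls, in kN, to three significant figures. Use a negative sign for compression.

-172 kN

Free thermal expansion αLΔT = 11.2e-6 · 7440 · 85.1 = 7.091 mm.
The walls impose strain ε = −(7.091)/7440 = -9.5312e-04; σ = Eε = 204000 · -9.5312e-04 = -194.4 MPa.
Wall reaction R = σ·A = -194.4·886.7 = -172400 N = -172.4 kN.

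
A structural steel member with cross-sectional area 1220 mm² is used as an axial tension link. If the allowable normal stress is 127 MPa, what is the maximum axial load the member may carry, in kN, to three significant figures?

P_max = σ_allow · A = 127 · 1220 = 154900 N = 154.9 kN.

155 kN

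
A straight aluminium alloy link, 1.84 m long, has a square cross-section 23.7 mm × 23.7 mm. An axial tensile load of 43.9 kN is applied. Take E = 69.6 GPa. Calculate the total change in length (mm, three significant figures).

A = 561.7 mm².
δ_mech = NL/(AE) = 43900·1840/(561.7·69600) = 2.066 mm.

2.07 mm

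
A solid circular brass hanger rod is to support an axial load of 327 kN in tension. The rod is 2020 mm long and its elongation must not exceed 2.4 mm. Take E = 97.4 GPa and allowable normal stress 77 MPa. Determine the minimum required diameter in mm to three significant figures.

73.5 mm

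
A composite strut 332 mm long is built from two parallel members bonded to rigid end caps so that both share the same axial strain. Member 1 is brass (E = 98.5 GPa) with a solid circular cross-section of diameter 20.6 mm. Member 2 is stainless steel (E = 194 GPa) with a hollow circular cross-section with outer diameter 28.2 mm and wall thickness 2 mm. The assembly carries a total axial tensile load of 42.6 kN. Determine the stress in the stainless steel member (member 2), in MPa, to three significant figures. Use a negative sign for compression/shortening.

128 MPa

A_1 = 333.3 mm².
A_2 = 164.6 mm².
Equal strain + equilibrium ⇒ each member carries load in proportion to AE: A₁E₁ = 32830000 N, A₂E₂ = 31940000 N, ΣAE = 64770000 N.
σ₂ = P·E₂/ΣAE = 42600·194000/64770000 = 127.6 MPa.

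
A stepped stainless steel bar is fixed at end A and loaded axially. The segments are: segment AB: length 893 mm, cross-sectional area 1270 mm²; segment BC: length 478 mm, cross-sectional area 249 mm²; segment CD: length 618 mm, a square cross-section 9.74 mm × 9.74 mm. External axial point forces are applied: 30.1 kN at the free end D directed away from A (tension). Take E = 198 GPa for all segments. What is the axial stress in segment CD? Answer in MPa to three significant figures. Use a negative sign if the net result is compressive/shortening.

317 MPa

Internal axial forces (sectioning from the free end, tension +): N_CD = 30.1 kN, N_BC = 30.1 kN, N_AB = 30.1 kN.
A_CD = 94.87 mm².
σ_CD = N_CD/A_CD = 30100/94.87 = 317.3 MPa.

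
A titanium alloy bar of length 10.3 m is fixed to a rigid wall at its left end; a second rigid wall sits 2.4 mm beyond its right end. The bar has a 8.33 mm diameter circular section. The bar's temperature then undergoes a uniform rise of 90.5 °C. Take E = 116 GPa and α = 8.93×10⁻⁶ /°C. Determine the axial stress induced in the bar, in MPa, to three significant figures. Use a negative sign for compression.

Free thermal expansion αLΔT = 8.93e-6 · 10300 · 90.5 = 8.324 mm.
The walls engage after the gap closes; constrained expansion = 8.324 − 2.4 = 5.924 mm.
The walls impose strain ε = −(5.924)/10300 = -5.7516e-04; σ = Eε = 116000 · -5.7516e-04 = -66.72 MPa.

-66.7 MPa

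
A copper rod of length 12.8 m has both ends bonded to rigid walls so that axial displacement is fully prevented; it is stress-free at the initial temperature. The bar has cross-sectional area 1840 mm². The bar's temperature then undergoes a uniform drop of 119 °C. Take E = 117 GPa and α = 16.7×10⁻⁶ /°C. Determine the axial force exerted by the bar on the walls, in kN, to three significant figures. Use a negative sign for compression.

428 kN

Free thermal expansion αLΔT = 16.7e-6 · 12800 · -119 = -25.44 mm.
The walls impose strain ε = −(-25.44)/12800 = 1.9873e-03; σ = Eε = 117000 · 1.9873e-03 = 232.5 MPa.
Wall reaction R = σ·A = 232.5·1840 = 427800 N = 427.8 kN.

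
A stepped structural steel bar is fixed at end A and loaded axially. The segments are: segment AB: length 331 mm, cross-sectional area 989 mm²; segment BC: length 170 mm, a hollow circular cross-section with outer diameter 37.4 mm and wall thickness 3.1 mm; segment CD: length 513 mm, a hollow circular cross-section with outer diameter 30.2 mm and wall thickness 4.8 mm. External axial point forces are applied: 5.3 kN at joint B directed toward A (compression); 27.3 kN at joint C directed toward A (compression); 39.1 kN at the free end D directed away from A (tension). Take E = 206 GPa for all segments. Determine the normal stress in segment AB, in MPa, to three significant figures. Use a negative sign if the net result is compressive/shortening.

6.57 MPa

Internal axial forces (sectioning from the free end, tension +): N_CD = 39.1 kN, N_BC = 11.8 kN, N_AB = 6.5 kN.
σ_AB = N_AB/A_AB = 6500/989 = 6.572 MPa.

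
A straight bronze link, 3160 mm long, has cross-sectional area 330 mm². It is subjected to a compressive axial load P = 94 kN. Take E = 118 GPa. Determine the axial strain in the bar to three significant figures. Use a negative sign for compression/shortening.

-0.00241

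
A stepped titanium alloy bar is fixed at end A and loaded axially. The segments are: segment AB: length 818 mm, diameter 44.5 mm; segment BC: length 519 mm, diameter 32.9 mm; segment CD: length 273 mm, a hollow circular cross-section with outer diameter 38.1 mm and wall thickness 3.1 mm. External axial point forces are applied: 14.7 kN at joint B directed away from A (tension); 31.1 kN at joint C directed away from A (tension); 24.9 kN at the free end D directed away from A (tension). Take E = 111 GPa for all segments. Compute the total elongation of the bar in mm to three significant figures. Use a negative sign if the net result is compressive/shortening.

Internal axial forces (sectioning from the free end, tension +): N_CD = 24.9 kN, N_BC = 56 kN, N_AB = 70.7 kN.
A_AB = 1555 mm².
A_BC = 850.1 mm².
A_CD = 340.9 mm².
δ_AB = 70700·818/(1555·111000) = 0.335 mm
δ_BC = 56000·519/(850.1·111000) = 0.308 mm
δ_CD = 24900·273/(340.9·111000) = 0.1797 mm
δ = Σδ_i = 0.8227 mm.

0.823 mm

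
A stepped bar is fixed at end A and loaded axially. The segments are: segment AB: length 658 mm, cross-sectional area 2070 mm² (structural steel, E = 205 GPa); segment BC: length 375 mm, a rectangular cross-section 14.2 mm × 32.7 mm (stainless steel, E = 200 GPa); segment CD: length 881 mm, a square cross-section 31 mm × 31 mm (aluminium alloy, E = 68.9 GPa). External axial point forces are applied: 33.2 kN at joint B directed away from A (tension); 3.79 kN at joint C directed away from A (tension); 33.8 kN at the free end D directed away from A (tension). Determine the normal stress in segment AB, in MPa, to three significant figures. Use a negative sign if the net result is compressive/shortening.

Internal axial forces (sectioning from the free end, tension +): N_CD = 33.8 kN, N_BC = 37.59 kN, N_AB = 70.79 kN.
σ_AB = N_AB/A_AB = 70790/2070 = 34.2 MPa.

34.2 MPa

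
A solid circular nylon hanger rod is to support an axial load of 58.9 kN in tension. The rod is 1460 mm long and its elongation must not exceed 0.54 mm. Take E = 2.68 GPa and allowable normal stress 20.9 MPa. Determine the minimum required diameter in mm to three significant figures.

275 mm

Required area A ≥ P/σ_allow = 58900/20.9 = 2818 mm².
For a solid circular section, d ≥ √(4A/π) = 59.9 mm.
Elongation limit: A ≥ PL/(Eδ_allow) = 58900·1460/(2680·0.54) = 59420 mm² ⇒ d ≥ 275.1 mm.
The elongation limit governs.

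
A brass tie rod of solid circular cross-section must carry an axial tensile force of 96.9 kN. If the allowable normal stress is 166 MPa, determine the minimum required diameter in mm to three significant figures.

Required area A ≥ P/σ_allow = 96900/166 = 583.7 mm².
For a solid circular section, d ≥ √(4A/π) = 27.26 mm.

27.3 mm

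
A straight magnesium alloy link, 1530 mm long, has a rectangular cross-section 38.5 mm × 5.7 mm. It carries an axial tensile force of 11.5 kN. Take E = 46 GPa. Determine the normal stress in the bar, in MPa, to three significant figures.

52.4 MPa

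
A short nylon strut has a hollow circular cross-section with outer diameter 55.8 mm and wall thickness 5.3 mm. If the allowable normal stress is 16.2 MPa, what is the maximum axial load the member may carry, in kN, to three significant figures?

13.6 kN

A = 840.8 mm².
P_max = σ_allow · A = 16.2 · 840.8 = 13620 N = 13.62 kN.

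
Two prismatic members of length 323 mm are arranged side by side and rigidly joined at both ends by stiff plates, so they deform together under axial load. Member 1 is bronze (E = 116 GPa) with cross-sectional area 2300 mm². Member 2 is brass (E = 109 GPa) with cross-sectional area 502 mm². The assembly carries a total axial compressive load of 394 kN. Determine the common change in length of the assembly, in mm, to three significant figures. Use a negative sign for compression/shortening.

-0.396 mm

Equal strain + equilibrium ⇒ each member carries load in proportion to AE: A₁E₁ = 266800000 N, A₂E₂ = 54720000 N, ΣAE = 321500000 N.
δ = PL/ΣAE = -394000·323/321500000 = -0.3958 mm.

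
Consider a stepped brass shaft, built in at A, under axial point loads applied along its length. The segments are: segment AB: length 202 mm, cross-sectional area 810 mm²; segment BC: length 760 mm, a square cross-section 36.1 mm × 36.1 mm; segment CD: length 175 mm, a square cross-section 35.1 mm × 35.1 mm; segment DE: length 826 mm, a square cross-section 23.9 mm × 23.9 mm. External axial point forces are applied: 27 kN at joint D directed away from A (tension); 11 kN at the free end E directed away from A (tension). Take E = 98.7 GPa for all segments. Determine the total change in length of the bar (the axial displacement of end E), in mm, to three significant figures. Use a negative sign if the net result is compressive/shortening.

Internal axial forces (sectioning from the free end, tension +): N_DE = 11 kN, N_CD = 38 kN, N_BC = 38 kN, N_AB = 38 kN.
A_BC = 1303 mm².
A_CD = 1232 mm².
A_DE = 571.2 mm².
δ_AB = 38000·202/(810·98700) = 0.09601 mm
δ_BC = 38000·760/(1303·98700) = 0.2245 mm
δ_CD = 38000·175/(1232·98700) = 0.05469 mm
δ_DE = 11000·826/(571.2·98700) = 0.1612 mm
δ = Σδ_i = 0.5364 mm.

0.536 mm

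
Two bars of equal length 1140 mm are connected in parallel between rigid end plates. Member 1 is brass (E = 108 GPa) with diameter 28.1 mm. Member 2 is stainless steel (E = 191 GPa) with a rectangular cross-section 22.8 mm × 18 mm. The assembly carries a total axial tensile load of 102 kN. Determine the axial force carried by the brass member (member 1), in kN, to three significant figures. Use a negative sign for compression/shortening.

A_1 = 620.2 mm².
A_2 = 410.4 mm².
Equal strain + equilibrium ⇒ each member carries load in proportion to AE: A₁E₁ = 66980000 N, A₂E₂ = 78390000 N, ΣAE = 145400000 N.
F₁ = P·A₁E₁/ΣAE = 102000·66980000/145400000 = 47000 N.

47.0 kN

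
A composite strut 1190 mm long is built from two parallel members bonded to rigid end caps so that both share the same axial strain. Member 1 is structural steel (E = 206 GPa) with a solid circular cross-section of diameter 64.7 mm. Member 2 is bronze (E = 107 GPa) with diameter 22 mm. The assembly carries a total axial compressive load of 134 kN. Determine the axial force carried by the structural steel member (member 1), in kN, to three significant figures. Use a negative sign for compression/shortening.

-126 kN

A_1 = 3288 mm².
A_2 = 380.1 mm².
Equal strain + equilibrium ⇒ each member carries load in proportion to AE: A₁E₁ = 677300000 N, A₂E₂ = 40670000 N, ΣAE = 718000000 N.
F₁ = P·A₁E₁/ΣAE = -134000·677300000/718000000 = -126400 N.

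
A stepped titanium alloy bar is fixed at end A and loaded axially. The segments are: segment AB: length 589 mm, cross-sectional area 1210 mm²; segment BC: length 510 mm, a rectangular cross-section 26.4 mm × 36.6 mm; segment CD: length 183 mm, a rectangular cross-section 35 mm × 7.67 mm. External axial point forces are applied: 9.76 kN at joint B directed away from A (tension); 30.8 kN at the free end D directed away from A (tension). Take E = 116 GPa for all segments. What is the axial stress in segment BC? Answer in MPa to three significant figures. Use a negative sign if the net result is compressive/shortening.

Internal axial forces (sectioning from the free end, tension +): N_CD = 30.8 kN, N_BC = 30.8 kN, N_AB = 40.56 kN.
A_BC = 966.2 mm².
σ_BC = N_BC/A_BC = 30800/966.2 = 31.88 MPa.

31.9 MPa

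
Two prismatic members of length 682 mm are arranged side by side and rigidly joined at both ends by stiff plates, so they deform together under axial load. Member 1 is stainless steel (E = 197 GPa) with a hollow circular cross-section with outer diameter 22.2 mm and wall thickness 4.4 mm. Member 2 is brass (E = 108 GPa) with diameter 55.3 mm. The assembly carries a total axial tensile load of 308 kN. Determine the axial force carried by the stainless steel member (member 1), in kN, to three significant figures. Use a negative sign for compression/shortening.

A_1 = 246 mm².
A_2 = 2402 mm².
Equal strain + equilibrium ⇒ each member carries load in proportion to AE: A₁E₁ = 48470000 N, A₂E₂ = 259400000 N, ΣAE = 307900000 N.
F₁ = P·A₁E₁/ΣAE = 308000·48470000/307900000 = 48490 N.

48.5 kN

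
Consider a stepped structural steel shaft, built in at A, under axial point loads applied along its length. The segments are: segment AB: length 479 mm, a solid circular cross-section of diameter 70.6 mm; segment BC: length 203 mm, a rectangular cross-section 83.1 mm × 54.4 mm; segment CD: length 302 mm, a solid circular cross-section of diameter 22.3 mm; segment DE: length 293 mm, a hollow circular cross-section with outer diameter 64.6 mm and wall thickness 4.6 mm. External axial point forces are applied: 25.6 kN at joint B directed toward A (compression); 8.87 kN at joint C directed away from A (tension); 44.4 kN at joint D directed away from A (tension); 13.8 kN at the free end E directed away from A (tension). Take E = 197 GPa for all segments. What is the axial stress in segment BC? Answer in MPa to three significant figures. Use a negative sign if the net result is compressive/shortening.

14.8 MPa

Internal axial forces (sectioning from the free end, tension +): N_DE = 13.8 kN, N_CD = 58.2 kN, N_BC = 67.07 kN, N_AB = 41.47 kN.
A_BC = 4521 mm².
σ_BC = N_BC/A_BC = 67070/4521 = 14.84 MPa.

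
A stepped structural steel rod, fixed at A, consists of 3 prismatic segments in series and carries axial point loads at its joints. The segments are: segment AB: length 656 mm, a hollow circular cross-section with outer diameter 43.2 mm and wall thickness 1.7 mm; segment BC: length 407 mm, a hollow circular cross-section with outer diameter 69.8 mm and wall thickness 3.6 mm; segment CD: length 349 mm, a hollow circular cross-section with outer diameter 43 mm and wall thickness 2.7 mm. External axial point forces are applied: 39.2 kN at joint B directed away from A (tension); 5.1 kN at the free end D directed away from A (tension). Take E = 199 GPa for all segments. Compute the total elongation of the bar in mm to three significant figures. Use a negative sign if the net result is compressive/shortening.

Internal axial forces (sectioning from the free end, tension +): N_CD = 5.1 kN, N_BC = 5.1 kN, N_AB = 44.3 kN.
A_AB = 221.6 mm².
A_BC = 748.7 mm².
A_CD = 341.8 mm².
δ_AB = 44300·656/(221.6·199000) = 0.6589 mm
δ_BC = 5100·407/(748.7·199000) = 0.01393 mm
δ_CD = 5100·349/(341.8·199000) = 0.02617 mm
δ = Σδ_i = 0.699 mm.

0.699 mm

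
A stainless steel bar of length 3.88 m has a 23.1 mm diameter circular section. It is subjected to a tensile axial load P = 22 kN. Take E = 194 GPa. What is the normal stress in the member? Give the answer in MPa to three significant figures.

A = 419.1 mm².
σ = N/A = 22000/419.1 = 52.49 MPa.

52.5 MPa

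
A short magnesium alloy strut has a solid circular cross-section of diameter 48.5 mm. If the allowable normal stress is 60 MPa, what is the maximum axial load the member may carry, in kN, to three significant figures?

A = 1847 mm².
P_max = σ_allow · A = 60 · 1847 = 110800 N = 110.8 kN.

111 kN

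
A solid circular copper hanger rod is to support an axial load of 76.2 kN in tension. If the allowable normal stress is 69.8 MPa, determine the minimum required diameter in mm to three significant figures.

Required area A ≥ P/σ_allow = 76200/69.8 = 1092 mm².
For a solid circular section, d ≥ √(4A/π) = 37.28 mm.

37.3 mm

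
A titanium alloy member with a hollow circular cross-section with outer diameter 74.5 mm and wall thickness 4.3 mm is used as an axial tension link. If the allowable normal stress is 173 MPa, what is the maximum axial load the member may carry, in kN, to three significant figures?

A = 948.3 mm².
P_max = σ_allow · A = 173 · 948.3 = 164100 N = 164.1 kN.

164 kN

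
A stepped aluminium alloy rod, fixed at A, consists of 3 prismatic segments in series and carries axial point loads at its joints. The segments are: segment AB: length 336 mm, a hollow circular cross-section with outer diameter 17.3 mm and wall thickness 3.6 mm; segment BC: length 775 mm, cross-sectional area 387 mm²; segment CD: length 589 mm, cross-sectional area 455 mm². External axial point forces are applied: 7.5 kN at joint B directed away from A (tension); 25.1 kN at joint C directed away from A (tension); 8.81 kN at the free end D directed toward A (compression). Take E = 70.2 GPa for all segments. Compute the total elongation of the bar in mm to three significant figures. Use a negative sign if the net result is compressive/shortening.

1.04 mm

Internal axial forces (sectioning from the free end, tension +): N_CD = -8.81 kN, N_BC = 16.29 kN, N_AB = 23.79 kN.
A_AB = 154.9 mm².
δ_AB = 23790·336/(154.9·70200) = 0.7349 mm
δ_BC = 16290·775/(387·70200) = 0.4647 mm
δ_CD = -8810·589/(455·70200) = -0.1625 mm
δ = Σδ_i = 1.037 mm.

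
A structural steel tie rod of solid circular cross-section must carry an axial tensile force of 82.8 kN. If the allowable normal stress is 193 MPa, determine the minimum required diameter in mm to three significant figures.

Required area A ≥ P/σ_allow = 82800/193 = 429 mm².
For a solid circular section, d ≥ √(4A/π) = 23.37 mm.

23.4 mm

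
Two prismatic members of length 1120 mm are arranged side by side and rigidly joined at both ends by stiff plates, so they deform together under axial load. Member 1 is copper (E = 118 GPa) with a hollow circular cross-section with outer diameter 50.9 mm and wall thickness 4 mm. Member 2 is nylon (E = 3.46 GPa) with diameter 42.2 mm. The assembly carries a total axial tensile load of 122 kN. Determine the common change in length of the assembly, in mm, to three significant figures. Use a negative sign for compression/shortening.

1.84 mm

A_1 = 589.4 mm².
A_2 = 1399 mm².
Equal strain + equilibrium ⇒ each member carries load in proportion to AE: A₁E₁ = 69540000 N, A₂E₂ = 4839000 N, ΣAE = 74380000 N.
δ = PL/ΣAE = 122000·1120/74380000 = 1.837 mm.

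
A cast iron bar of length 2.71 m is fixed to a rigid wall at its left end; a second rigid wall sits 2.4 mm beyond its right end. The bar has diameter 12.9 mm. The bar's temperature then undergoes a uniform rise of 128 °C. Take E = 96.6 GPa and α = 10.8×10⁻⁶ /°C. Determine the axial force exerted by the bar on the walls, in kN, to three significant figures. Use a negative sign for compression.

-6.27 kN

Free thermal expansion αLΔT = 10.8e-6 · 2710 · 128 = 3.746 mm.
The walls engage after the gap closes; constrained expansion = 3.746 − 2.4 = 1.346 mm.
The walls impose strain ε = −(1.346)/2710 = -4.9679e-04; σ = Eε = 96600 · -4.9679e-04 = -47.99 MPa.
Wall reaction R = σ·A = -47.99·130.7 = -6272 N = -6.272 kN.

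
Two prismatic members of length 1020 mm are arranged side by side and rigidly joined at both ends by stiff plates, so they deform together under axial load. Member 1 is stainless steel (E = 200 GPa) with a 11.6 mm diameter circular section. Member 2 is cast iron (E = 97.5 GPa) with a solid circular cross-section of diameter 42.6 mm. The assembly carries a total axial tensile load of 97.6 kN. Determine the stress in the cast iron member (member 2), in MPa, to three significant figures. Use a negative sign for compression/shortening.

A_1 = 105.7 mm².
A_2 = 1425 mm².
Equal strain + equilibrium ⇒ each member carries load in proportion to AE: A₁E₁ = 21140000 N, A₂E₂ = 139000000 N, ΣAE = 160100000 N.
σ₂ = P·E₂/ΣAE = 97600·97500/160100000 = 59.44 MPa.

59.4 MPa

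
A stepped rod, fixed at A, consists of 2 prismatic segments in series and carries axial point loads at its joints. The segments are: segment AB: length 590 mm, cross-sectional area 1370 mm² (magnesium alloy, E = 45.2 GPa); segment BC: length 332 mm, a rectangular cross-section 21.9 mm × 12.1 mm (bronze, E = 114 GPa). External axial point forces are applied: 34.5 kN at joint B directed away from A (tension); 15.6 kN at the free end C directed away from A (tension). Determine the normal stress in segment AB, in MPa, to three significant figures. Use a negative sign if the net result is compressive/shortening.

Internal axial forces (sectioning from the free end, tension +): N_BC = 15.6 kN, N_AB = 50.1 kN.
σ_AB = N_AB/A_AB = 50100/1370 = 36.57 MPa.

36.6 MPa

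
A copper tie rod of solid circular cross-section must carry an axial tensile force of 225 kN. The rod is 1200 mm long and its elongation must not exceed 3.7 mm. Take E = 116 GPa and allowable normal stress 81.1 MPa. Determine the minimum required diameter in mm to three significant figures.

59.4 mm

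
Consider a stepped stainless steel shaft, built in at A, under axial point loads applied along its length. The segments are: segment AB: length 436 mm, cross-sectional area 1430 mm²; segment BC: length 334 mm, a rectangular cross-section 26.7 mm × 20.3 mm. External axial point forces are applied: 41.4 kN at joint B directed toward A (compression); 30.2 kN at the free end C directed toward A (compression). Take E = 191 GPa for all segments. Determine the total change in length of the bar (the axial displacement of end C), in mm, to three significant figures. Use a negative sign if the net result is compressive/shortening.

Internal axial forces (sectioning from the free end, tension +): N_BC = -30.2 kN, N_AB = -71.6 kN.
A_BC = 542 mm².
δ_AB = -71600·436/(1430·191000) = -0.1143 mm
δ_BC = -30200·334/(542·191000) = -0.09743 mm
δ = Σδ_i = -0.2117 mm.

-0.212 mm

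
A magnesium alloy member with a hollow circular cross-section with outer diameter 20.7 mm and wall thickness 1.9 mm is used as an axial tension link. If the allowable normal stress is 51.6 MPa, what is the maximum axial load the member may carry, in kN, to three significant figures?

5.79 kN

A = 112.2 mm².
P_max = σ_allow · A = 51.6 · 112.2 = 5790 N = 5.79 kN.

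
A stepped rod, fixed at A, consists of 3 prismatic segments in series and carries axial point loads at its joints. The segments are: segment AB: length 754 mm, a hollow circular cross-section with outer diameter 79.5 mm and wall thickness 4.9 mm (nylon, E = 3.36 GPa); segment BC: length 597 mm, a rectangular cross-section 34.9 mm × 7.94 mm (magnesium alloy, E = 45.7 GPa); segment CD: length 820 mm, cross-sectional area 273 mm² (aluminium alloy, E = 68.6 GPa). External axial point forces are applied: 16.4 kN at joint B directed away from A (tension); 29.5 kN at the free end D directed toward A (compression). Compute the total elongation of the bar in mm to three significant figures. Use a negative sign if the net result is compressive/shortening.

-5.24 mm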